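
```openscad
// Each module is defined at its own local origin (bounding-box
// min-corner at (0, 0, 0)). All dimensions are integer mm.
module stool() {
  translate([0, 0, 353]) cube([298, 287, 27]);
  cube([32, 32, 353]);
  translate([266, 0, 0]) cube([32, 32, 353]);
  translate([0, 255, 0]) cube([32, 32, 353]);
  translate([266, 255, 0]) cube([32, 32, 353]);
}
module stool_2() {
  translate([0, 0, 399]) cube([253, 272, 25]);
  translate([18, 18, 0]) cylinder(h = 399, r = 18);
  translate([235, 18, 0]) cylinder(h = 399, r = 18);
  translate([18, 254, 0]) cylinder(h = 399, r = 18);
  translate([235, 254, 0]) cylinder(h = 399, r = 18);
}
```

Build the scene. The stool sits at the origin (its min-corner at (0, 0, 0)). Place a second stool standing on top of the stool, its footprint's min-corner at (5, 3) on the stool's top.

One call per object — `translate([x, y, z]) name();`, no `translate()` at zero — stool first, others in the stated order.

stool();
translate([5, 3, 380]) stool_2();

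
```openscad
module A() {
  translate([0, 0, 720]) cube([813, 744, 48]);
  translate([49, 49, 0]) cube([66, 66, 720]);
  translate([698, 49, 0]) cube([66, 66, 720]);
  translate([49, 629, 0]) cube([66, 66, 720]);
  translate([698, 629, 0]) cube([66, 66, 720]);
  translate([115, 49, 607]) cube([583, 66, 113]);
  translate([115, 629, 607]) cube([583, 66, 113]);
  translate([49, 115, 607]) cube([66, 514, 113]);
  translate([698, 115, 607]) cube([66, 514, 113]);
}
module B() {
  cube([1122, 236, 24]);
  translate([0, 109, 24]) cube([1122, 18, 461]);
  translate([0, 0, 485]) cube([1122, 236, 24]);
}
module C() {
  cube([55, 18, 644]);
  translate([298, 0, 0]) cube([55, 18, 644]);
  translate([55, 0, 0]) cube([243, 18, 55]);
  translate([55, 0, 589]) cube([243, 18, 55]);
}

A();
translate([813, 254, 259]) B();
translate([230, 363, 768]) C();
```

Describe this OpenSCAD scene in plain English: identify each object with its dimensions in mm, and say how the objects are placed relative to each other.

A is a table with a 813×744 mm rectangular top, 48 mm thick, top surface at z = 768 mm, supported by four 66×66 mm square legs, each inset 49 mm from the nearest pair of top edges, running from the floor. Four apron rails, 66 mm thick and 113 mm tall, run between adjacent legs with their top edges flush with the underside of the top and their outer faces flush with the legs' outer faces.

B is an I-beam lying along x, 1122 mm long. Overall section height 509 mm. Two flanges 236 mm wide (y) and 24 mm thick, one on the floor and one at the top; a web 18 mm thick runs between them, centred on the flange width.

C is a rectangular picture frame lying in the x–z plane (depth along y). The opening is 243 mm wide (x) by 534 mm tall (z), surrounded by a border 55 mm wide on all four sides. The frame is 18 mm deep and is made of two full-height vertical stiles with two horizontal rails fitted between them.

The I-beam is beside the table with their tops flush at z = 768. The picture frame is on top of the table, centred.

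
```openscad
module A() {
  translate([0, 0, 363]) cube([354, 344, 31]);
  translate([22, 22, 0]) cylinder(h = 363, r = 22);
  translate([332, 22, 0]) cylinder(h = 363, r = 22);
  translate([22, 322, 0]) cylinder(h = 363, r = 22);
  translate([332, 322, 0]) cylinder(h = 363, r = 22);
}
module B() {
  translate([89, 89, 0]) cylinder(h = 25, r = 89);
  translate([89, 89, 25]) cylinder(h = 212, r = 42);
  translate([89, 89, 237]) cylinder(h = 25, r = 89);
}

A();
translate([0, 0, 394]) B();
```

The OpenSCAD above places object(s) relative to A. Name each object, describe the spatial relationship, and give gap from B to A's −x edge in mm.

A is a stool. B is a spool. The spool is on top of the stool. The gap from the spool to the stool's −x edge is 0 mm.

The spool's min-x is at 0; the stool's min-x is 0; gap = 0 mm.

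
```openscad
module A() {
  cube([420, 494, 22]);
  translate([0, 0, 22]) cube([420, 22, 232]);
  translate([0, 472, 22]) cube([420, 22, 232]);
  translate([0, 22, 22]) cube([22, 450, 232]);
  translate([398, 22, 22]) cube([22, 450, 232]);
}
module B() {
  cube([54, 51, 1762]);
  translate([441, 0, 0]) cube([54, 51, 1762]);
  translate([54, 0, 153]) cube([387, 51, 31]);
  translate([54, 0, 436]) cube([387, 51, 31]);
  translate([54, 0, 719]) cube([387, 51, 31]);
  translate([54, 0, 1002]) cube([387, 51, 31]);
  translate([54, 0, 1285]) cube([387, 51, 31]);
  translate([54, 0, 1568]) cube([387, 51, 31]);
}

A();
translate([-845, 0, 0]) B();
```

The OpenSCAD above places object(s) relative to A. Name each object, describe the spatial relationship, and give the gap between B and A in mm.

A is an open box. B is a ladder. The ladder is on the floor beside the open box on its −x side. The gap between the ladder and the open box is 350 mm.

The ladder's nearest face is 350 mm from the open box's −x face.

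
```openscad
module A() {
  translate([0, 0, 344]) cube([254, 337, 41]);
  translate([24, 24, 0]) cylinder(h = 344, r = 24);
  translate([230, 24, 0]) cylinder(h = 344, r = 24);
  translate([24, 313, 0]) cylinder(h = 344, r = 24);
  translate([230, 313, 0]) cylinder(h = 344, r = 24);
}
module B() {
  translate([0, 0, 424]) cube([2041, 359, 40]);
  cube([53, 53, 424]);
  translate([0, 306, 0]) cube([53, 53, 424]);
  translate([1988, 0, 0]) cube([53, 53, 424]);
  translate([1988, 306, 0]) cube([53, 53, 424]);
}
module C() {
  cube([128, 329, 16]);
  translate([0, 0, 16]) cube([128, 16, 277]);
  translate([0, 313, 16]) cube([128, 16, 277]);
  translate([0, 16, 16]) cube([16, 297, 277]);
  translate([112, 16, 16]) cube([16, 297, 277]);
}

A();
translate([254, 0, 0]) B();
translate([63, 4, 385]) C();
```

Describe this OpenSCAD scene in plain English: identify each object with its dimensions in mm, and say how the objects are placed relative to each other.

A is a four-legged stool. The seat is a 254×337×41 mm slab whose top surface is at z = 385 mm; four round legs, each 48 mm in diameter, run from the floor (z = 0) to the underside of the seat, each leg's axis is inset half a diameter from the nearest pair of seat edges (so the leg's bounding box is flush with the corner).

B is a bench: a 2041×359 mm seat slab, 40 mm thick, top at z = 464 mm, on four 53×53 mm square legs flush with the seat corners and standing on z = 0.

C is an open-topped rectangular box: outside dimensions 128×329×293 mm, with a uniform wall and base thickness of 16 mm. The base is a full 128×329 slab on the floor; four walls sit on top of the base. The front and back walls (the −y and +y sides) span the full width; the two side walls fit between them.

The bench is against the stool's +x side, with their −y faces flush. The open box is on top of the stool, centred.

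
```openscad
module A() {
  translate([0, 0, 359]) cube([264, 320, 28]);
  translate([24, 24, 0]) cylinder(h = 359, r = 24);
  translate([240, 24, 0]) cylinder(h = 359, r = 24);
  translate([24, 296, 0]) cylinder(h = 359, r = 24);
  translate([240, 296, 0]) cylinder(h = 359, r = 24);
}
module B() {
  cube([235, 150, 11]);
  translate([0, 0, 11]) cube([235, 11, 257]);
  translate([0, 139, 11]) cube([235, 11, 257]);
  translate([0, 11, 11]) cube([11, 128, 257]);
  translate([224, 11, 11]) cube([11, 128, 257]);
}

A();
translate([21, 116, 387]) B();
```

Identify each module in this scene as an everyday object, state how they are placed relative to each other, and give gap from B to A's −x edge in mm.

The open box's min-x is at 21; the stool's min-x is 0; gap = 21 mm.

A is a stool. B is an open box. The open box is on top of the stool. The gap from the open box to the stool's −x edge is 21 mm.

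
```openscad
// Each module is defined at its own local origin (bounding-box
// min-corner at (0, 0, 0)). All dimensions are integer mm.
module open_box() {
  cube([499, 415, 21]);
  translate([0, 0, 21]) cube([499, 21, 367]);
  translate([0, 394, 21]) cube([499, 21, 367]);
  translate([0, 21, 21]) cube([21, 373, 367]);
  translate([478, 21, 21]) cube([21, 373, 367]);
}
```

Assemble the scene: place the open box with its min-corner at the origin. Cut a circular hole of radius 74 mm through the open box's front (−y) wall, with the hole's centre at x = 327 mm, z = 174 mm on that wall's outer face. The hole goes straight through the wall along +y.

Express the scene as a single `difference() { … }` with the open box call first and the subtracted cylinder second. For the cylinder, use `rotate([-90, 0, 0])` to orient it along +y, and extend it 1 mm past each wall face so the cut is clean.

difference() {
  open_box();
  translate([327, -1, 174]) rotate([-90, 0, 0]) cylinder(h = 23, r = 74);
}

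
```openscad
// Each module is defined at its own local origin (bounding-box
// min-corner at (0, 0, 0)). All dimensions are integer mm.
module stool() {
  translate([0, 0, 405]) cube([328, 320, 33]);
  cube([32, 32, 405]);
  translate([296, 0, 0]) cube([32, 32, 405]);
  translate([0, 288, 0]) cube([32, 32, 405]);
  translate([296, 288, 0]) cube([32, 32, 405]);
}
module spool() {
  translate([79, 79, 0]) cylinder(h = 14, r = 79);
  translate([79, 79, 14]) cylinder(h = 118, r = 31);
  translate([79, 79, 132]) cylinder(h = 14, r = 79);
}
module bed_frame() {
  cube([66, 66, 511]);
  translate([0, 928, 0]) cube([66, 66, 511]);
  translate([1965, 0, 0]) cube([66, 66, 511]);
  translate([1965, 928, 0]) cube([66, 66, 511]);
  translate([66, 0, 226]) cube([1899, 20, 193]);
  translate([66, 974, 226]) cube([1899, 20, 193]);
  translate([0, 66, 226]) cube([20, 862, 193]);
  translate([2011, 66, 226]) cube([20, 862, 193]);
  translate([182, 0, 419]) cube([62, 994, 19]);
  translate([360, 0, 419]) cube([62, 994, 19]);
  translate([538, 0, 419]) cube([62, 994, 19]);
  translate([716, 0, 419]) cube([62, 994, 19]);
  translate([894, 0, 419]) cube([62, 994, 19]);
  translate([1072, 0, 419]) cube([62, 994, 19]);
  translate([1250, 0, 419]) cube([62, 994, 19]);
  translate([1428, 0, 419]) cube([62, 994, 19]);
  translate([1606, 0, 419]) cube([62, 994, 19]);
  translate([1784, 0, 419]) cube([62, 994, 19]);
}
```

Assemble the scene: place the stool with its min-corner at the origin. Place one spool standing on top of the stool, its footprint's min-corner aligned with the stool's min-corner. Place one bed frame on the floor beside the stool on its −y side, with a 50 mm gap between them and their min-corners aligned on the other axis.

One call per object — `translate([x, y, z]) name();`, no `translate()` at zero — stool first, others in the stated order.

stool();
translate([0, 0, 438]) spool();
translate([0, -1044, 0]) bed_frame();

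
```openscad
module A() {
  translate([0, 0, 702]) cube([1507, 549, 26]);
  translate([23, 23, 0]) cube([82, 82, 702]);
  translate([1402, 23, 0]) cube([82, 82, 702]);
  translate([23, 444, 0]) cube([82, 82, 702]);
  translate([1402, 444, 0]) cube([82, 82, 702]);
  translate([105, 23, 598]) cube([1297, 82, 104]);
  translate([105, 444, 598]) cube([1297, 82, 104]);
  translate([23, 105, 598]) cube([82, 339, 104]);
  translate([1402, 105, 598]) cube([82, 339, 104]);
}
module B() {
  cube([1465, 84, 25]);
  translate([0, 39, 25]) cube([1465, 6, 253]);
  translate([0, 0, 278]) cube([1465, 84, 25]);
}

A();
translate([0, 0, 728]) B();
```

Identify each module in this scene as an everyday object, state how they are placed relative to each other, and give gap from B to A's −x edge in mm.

A is a table. B is an I-beam. The I-beam is on top of the table. The gap from the I-beam to the table's −x edge is 0 mm.

The I-beam's min-x is at 0; the table's min-x is 0; gap = 0 mm.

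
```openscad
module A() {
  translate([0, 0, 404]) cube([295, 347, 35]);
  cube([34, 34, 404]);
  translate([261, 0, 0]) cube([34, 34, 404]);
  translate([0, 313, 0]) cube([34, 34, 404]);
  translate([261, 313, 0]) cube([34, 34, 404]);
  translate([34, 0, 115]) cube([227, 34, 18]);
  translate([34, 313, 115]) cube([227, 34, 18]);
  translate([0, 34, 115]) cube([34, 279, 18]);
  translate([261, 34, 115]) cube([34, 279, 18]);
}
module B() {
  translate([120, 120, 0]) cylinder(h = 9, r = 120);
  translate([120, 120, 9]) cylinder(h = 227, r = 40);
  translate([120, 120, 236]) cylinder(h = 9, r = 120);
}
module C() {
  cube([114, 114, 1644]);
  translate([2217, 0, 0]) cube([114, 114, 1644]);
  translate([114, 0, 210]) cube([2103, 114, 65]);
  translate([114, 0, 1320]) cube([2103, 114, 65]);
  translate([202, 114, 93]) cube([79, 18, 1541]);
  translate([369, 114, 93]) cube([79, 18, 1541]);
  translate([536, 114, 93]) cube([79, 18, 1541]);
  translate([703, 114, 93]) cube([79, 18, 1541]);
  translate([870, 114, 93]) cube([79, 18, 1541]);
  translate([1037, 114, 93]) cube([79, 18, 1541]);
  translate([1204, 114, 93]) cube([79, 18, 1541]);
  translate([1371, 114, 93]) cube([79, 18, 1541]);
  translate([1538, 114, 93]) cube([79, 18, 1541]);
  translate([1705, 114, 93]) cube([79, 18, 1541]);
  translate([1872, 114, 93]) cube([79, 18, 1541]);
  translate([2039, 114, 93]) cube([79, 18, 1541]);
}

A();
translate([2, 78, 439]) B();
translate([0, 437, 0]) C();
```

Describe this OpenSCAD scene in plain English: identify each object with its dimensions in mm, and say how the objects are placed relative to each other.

A is a four-legged stool. The seat is a 295×347×35 mm slab whose top surface is at z = 439 mm; four square legs, each 34×34 mm in cross-section, run from the floor (z = 0) to the underside of the seat, each flush with a corner of the seat. Four stretchers, 34 mm wide and 18 mm tall, connect adjacent legs with their undersides at z = 115 mm, each running between the inner faces of the legs it joins and aligned with the legs' outer faces on the other axis.

B is a spool: two coaxial disc flanges of radius 120 mm and thickness 9 mm, joined by a core cylinder of radius 40 mm and height 227 mm. The lower flange rests on z = 0 and the three cylinders share a vertical axis.

C is a fence section. Two 114×114 mm posts, 1644 mm tall, stand on the floor with a clear span of 2103 mm between their inner faces. Two horizontal rails of 114×65 mm section span the gap between the posts with their undersides at z = 210 mm and z = 1320 mm, flush with the posts' −y face. 12 pickets, each 79 mm wide, 18 mm thick and 1541 mm tall, are fixed to the +y face of the rails with their bottoms at z = 93 mm, evenly spaced across the span with equal gaps (rounded down to the nearest mm) at the −x end and between each pair — any rounding remainder accumulates at the +x end.

The spool is on top of the stool. The fence section is on the floor beside the stool on its +y side.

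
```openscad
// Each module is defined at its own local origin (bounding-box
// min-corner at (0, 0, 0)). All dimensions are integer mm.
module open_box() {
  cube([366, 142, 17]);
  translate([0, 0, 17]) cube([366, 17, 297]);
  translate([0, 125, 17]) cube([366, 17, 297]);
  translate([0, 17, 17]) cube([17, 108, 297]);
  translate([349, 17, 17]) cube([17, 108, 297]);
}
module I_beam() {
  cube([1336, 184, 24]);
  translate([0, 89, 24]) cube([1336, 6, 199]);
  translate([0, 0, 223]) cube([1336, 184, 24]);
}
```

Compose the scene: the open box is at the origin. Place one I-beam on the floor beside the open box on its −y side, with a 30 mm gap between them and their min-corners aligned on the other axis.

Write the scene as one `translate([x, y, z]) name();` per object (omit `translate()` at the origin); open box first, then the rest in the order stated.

open_box();
translate([0, -214, 0]) I_beam();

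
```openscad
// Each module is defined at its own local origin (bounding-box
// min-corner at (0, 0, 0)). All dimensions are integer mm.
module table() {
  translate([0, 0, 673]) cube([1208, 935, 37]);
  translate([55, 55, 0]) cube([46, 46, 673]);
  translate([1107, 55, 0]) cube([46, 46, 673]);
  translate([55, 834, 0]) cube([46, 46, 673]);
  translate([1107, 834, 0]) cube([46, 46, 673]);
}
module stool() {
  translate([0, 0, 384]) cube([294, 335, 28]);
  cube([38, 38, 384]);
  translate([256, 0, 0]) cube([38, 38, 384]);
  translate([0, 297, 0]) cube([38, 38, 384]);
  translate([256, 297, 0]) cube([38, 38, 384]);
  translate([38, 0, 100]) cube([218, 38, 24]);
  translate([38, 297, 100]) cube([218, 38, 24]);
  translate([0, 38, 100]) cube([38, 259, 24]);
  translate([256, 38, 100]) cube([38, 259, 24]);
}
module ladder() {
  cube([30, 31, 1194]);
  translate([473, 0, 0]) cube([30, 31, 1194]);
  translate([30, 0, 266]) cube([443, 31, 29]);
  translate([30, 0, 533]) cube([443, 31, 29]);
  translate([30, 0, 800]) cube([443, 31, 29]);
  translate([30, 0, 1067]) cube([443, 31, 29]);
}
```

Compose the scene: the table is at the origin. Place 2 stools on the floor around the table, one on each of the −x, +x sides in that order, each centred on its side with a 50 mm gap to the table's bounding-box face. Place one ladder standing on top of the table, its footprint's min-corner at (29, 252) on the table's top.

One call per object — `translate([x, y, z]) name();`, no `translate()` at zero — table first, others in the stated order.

table();
translate([-344, 300, 0]) stool();
translate([1258, 300, 0]) stool();
translate([29, 252, 710]) ladder();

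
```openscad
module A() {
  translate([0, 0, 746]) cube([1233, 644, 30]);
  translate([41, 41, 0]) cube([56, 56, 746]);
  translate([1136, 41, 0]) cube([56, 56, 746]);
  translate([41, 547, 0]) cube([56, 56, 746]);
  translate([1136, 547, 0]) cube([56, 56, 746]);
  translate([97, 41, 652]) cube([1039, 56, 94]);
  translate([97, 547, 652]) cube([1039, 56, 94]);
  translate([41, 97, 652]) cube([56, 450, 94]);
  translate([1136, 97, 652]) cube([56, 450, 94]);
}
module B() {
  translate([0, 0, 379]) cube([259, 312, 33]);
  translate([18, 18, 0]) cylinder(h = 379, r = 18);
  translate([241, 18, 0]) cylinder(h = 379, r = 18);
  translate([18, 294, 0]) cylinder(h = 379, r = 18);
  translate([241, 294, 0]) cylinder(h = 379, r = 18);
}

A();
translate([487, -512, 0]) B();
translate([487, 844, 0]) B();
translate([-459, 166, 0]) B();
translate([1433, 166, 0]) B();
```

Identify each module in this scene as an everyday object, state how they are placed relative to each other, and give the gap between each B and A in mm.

Each stool's nearest face is 200 mm from the table's bounding box.

A is a table. B is a stool. Four stools sit around the table at the −y, +y, −x, +x sides. The gap between each stool and the table is 200 mm.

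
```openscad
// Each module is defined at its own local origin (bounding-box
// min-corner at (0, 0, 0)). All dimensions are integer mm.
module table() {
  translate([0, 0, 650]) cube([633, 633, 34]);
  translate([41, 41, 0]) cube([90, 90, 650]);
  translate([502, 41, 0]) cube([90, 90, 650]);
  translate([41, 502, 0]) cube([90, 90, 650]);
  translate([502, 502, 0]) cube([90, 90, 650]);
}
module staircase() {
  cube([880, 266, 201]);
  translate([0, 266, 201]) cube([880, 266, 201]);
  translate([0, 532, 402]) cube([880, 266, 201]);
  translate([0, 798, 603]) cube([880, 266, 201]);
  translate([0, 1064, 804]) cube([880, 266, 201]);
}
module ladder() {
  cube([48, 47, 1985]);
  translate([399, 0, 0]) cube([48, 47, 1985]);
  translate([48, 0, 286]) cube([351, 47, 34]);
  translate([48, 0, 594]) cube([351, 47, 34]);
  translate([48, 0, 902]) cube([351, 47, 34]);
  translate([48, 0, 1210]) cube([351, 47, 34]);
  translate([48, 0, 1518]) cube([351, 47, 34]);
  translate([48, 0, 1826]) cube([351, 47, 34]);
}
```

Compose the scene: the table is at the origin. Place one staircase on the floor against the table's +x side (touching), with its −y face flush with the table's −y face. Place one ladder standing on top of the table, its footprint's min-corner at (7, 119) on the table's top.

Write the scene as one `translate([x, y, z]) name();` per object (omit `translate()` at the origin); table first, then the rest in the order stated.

table();
translate([633, 0, 0]) staircase();
translate([7, 119, 684]) ladder();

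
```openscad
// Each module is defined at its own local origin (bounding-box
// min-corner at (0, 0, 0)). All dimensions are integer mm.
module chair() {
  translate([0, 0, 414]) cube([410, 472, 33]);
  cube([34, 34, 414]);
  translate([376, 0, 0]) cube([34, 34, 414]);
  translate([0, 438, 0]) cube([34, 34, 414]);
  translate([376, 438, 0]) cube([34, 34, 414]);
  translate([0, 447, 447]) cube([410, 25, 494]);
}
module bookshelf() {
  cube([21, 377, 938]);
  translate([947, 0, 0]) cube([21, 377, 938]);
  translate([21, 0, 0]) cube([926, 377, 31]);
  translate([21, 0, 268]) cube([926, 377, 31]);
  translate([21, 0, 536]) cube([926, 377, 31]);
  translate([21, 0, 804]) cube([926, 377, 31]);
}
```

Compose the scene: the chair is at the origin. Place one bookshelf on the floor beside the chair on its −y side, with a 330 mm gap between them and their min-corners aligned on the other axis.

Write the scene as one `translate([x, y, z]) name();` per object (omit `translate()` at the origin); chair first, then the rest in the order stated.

chair();
translate([0, -707, 0]) bookshelf();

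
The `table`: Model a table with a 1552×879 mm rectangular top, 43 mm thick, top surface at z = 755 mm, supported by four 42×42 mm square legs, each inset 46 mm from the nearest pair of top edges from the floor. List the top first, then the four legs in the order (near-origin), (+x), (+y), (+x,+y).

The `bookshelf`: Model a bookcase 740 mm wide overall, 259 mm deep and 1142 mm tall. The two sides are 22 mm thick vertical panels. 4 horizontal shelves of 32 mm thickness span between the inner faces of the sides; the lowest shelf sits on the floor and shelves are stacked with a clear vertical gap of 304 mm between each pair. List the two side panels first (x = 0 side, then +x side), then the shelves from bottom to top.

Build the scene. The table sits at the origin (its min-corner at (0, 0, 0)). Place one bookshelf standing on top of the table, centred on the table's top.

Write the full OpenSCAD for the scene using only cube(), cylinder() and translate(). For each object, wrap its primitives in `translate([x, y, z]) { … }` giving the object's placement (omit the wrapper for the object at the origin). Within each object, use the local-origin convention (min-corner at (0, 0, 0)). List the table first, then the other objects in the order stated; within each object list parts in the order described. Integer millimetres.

translate([0, 0, 712]) cube([1552, 879, 43]);
translate([46, 46, 0]) cube([42, 42, 712]);
translate([1464, 46, 0]) cube([42, 42, 712]);
translate([46, 791, 0]) cube([42, 42, 712]);
translate([1464, 791, 0]) cube([42, 42, 712]);
translate([406, 310, 755]) {
  cube([22, 259, 1142]);
  translate([718, 0, 0]) cube([22, 259, 1142]);
  translate([22, 0, 0]) cube([696, 259, 32]);
  translate([22, 0, 336]) cube([696, 259, 32]);
  translate([22, 0, 672]) cube([696, 259, 32]);
  translate([22, 0, 1008]) cube([696, 259, 32]);
}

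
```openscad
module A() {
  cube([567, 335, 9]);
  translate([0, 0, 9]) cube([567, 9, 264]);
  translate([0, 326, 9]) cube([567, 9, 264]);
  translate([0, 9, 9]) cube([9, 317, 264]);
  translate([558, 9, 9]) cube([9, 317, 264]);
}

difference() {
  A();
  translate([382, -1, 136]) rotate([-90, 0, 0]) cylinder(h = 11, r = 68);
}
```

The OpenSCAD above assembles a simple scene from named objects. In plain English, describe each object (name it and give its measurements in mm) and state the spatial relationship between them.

A is an open storage box with external size 567×335×273 mm and wall thickness 9 mm (the base is also 9 mm thick). The base covers the whole footprint; the four walls stand on the base, with the y-facing walls full-width and the x-facing walls fitting between their inner faces.

The open box has a circular hole of radius 68 mm through its front wall, centred at (x = 382, z = 136).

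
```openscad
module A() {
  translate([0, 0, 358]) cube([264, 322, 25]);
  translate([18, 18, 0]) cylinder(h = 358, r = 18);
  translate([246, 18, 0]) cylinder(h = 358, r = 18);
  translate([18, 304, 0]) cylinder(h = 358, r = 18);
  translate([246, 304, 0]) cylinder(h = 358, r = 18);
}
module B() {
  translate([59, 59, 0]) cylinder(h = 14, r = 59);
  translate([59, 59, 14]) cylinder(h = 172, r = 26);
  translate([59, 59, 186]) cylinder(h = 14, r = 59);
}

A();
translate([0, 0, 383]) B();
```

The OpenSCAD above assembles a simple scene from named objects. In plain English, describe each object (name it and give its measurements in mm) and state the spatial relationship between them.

A is a four-legged stool. The seat is a 264×322×25 mm slab whose top surface is at z = 383 mm; four round legs, each 36 mm in diameter, run from the floor (z = 0) to the underside of the seat, each leg's axis is inset half a diameter from the nearest pair of seat edges (so the leg's bounding box is flush with the corner).

B is a spool: two coaxial disc flanges of radius 59 mm and thickness 14 mm, joined by a core cylinder of radius 26 mm and height 172 mm. The lower flange rests on z = 0 and the three cylinders share a vertical axis.

The spool is on top of the stool.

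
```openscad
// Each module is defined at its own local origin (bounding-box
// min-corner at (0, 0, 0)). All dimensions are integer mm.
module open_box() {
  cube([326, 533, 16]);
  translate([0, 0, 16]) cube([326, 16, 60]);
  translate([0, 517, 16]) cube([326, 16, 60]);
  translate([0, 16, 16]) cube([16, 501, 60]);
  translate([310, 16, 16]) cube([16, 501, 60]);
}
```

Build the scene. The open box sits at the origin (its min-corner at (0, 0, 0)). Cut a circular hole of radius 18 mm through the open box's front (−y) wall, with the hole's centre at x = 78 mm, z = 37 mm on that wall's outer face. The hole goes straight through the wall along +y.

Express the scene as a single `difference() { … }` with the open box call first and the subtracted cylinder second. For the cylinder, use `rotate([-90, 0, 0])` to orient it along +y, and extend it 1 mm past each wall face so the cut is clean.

difference() {
  open_box();
  translate([78, -1, 37]) rotate([-90, 0, 0]) cylinder(h = 18, r = 18);
}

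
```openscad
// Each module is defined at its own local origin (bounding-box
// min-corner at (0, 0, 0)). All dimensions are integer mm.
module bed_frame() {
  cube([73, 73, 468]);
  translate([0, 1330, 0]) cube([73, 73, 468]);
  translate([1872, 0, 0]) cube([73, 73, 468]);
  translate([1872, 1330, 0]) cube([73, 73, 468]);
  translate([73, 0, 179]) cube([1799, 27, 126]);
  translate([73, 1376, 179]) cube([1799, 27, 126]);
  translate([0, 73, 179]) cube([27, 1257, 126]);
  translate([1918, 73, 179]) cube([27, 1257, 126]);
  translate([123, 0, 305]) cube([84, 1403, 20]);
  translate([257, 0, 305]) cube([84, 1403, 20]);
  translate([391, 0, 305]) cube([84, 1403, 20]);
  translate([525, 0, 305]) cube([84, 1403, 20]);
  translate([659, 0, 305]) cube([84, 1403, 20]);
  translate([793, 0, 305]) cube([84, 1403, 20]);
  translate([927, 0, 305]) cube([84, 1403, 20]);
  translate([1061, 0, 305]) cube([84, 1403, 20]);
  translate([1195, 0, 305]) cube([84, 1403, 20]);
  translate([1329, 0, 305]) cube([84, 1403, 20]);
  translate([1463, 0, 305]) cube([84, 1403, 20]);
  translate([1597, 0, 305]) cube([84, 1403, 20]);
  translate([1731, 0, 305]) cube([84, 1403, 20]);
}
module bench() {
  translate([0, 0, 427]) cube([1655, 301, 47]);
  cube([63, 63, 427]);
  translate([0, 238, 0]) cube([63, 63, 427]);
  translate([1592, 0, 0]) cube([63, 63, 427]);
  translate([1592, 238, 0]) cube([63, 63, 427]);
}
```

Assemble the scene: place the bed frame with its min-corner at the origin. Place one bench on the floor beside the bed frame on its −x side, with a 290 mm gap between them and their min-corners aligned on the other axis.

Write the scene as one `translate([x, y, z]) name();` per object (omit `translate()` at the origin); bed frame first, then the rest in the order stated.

bed_frame();
translate([-1945, 0, 0]) bench();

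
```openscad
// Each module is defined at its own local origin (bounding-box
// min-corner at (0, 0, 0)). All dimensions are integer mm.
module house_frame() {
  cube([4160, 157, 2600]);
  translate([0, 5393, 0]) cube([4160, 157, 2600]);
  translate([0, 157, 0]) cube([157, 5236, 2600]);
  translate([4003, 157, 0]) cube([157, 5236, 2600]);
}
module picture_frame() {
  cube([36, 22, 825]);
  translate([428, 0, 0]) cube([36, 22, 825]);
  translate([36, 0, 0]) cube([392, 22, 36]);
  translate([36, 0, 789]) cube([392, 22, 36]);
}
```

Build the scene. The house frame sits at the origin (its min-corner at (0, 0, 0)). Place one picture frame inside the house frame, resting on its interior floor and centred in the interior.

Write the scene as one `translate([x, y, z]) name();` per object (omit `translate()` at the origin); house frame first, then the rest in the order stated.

house_frame();
translate([1848, 2764, 0]) picture_frame();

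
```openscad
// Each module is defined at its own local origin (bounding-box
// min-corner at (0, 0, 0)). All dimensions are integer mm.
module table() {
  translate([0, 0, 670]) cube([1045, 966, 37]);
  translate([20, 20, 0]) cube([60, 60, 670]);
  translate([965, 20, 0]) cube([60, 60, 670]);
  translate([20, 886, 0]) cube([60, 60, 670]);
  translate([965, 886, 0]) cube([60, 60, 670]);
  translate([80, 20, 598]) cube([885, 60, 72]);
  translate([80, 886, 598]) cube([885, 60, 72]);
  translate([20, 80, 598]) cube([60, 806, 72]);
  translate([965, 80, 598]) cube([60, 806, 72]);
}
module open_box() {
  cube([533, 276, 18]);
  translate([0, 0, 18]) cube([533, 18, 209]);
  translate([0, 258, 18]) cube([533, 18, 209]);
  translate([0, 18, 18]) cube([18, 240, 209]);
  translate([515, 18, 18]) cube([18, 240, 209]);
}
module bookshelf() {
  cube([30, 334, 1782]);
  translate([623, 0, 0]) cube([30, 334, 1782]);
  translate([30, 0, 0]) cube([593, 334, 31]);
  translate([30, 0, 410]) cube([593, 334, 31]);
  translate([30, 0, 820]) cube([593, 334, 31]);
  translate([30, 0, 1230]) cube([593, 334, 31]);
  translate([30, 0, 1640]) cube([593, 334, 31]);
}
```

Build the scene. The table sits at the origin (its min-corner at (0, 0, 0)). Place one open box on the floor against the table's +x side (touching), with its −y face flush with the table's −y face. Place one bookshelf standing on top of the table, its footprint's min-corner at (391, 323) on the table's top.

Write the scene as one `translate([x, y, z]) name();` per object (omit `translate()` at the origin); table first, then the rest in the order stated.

table();
translate([1045, 0, 0]) open_box();
translate([391, 323, 707]) bookshelf();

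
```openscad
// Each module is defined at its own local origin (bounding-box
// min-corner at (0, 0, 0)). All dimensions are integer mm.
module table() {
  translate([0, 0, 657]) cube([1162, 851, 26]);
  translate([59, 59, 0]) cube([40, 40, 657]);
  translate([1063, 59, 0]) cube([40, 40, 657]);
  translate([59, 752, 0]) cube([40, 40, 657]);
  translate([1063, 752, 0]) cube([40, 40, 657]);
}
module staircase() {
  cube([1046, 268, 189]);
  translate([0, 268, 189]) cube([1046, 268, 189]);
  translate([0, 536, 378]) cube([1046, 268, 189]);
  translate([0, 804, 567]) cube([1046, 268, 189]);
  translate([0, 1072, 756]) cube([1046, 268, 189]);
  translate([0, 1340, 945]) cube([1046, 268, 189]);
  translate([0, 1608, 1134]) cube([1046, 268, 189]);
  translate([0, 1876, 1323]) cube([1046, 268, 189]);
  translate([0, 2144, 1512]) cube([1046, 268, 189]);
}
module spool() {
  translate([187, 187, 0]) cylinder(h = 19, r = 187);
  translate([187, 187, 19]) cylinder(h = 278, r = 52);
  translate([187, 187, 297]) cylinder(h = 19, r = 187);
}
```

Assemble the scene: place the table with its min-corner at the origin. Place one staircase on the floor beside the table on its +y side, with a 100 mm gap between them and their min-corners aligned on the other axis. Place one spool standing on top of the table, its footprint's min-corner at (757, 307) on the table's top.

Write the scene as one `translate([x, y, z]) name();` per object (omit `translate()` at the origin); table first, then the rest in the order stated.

table();
translate([0, 951, 0]) staircase();
translate([757, 307, 683]) spool();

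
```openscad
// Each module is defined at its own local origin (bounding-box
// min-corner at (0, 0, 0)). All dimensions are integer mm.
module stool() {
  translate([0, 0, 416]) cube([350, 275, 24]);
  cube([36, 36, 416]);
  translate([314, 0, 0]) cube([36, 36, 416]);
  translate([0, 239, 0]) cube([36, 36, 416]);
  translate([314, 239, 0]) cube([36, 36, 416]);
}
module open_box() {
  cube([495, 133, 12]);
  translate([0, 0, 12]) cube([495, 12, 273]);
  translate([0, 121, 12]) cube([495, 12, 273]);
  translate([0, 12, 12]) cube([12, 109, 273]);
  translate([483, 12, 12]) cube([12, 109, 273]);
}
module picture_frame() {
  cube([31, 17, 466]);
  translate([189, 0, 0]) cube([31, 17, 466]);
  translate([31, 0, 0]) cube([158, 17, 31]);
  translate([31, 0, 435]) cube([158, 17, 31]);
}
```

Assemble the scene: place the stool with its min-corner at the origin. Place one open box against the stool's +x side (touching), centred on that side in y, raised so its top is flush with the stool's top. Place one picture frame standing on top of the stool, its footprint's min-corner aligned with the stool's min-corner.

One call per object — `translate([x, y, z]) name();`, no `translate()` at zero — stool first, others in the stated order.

stool();
translate([350, 71, 155]) open_box();
translate([0, 0, 440]) picture_frame();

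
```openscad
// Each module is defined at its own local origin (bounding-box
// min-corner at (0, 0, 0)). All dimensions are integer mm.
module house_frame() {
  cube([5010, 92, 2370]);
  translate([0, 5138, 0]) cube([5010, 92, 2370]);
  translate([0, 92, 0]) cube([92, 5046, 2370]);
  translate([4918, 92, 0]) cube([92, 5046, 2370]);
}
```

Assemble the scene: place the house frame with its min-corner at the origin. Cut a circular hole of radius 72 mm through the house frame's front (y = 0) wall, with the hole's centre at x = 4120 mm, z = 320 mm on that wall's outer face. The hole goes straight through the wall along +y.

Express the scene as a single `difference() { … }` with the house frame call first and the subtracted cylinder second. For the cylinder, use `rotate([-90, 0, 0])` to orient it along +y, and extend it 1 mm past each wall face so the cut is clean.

difference() {
  house_frame();
  translate([4120, -1, 320]) rotate([-90, 0, 0]) cylinder(h = 94, r = 72);
}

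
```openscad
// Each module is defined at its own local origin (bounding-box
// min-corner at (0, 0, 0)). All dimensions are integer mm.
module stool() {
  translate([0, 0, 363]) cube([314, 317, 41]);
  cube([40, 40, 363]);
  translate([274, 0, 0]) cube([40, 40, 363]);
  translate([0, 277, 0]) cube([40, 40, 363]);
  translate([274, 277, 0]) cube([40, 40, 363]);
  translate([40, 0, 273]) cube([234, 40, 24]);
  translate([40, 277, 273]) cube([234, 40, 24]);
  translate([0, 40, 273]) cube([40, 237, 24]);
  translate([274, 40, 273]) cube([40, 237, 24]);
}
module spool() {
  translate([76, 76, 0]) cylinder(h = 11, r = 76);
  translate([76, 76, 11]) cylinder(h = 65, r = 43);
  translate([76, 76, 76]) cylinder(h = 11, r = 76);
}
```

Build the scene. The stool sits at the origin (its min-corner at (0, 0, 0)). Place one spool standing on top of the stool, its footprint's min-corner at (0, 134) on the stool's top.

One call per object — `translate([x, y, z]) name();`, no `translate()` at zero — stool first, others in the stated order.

stool();
translate([0, 134, 404]) spool();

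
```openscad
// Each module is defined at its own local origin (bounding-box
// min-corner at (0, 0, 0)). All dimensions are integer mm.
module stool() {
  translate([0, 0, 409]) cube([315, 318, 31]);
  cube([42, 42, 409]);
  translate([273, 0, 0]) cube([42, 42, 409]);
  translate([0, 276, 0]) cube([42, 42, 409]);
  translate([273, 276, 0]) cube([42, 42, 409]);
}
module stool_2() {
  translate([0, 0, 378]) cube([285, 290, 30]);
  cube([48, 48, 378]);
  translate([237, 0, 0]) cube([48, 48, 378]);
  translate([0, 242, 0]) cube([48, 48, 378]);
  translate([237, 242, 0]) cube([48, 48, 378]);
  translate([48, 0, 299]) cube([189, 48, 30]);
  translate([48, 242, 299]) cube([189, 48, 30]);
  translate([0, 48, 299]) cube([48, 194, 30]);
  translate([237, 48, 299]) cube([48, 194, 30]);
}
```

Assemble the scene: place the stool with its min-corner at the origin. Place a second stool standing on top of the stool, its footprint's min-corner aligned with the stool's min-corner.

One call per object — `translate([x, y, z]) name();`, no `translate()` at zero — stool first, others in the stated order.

stool();
translate([0, 0, 440]) stool_2();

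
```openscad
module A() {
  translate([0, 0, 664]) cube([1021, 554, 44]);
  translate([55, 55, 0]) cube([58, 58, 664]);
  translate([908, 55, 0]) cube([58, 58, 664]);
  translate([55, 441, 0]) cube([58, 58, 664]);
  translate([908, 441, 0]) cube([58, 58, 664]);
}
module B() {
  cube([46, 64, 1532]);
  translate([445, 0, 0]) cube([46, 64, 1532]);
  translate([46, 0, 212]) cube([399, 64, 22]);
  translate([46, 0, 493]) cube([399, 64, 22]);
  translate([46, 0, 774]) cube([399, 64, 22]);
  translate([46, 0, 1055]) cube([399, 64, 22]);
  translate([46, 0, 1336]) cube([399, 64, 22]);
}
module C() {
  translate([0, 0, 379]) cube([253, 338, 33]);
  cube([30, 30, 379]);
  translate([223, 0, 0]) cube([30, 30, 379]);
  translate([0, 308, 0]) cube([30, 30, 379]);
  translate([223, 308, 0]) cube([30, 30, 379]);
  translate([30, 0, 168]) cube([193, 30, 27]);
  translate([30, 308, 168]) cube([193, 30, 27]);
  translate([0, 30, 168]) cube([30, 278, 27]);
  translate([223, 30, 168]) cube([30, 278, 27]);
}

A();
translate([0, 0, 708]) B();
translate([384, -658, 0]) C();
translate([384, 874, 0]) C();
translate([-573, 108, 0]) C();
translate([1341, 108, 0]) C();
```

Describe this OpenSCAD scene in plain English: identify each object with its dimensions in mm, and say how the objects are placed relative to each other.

A is a rectangular dining table. The top is 1021×554×44 mm with its upper surface at z = 708 mm. It stands on four 58×58 mm square legs, each inset 55 mm from the nearest pair of top edges, running from the floor to the underside of the top.

B is a wooden ladder with two side rails of 46×64 mm section and 1532 mm height, set 491 mm apart overall. Between them run 5 rectangular rungs (64 mm deep, 22 mm thick), front faces flush with the rails' −y face. The bottom of the first rung is 212 mm above the floor and each subsequent rung is 281 mm higher than the one below.

C is a four-legged stool. The seat is 253×338 mm, 33 mm thick, top at z = 412 mm. It stands on four square legs, each 30×30 mm in cross-section, from z = 0 to the seat underside, each flush with a corner of the seat. Four stretchers, 30 mm wide and 27 mm tall, connect adjacent legs with their undersides at z = 168 mm, each running between the inner faces of the legs it joins and aligned with the legs' outer faces on the other axis.

The ladder is on top of the table. Four stools sit around the table at the −y, +y, −x, +x sides.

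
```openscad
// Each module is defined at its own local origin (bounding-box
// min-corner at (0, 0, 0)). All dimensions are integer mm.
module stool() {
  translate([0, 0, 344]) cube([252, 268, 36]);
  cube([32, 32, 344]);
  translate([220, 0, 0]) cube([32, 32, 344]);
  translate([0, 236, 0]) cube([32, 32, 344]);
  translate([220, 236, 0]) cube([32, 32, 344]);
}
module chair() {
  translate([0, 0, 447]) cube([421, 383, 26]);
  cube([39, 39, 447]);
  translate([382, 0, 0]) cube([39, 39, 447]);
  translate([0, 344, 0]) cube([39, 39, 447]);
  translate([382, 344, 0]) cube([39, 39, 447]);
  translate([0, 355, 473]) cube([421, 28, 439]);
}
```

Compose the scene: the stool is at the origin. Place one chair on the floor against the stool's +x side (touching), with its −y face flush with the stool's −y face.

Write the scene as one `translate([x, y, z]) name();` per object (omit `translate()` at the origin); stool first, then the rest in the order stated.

stool();
translate([252, 0, 0]) chair();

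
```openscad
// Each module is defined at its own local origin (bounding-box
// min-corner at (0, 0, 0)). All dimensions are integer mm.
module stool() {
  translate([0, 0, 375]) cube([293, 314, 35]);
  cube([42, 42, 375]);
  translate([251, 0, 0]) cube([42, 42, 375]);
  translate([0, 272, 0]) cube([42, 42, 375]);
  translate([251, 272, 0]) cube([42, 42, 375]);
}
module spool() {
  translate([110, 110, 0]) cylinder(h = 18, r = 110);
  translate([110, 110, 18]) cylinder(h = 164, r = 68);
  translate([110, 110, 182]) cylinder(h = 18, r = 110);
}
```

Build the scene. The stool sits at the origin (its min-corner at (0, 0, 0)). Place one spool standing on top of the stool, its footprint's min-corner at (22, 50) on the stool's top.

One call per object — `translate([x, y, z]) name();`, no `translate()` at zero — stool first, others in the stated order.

stool();
translate([22, 50, 410]) spool();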